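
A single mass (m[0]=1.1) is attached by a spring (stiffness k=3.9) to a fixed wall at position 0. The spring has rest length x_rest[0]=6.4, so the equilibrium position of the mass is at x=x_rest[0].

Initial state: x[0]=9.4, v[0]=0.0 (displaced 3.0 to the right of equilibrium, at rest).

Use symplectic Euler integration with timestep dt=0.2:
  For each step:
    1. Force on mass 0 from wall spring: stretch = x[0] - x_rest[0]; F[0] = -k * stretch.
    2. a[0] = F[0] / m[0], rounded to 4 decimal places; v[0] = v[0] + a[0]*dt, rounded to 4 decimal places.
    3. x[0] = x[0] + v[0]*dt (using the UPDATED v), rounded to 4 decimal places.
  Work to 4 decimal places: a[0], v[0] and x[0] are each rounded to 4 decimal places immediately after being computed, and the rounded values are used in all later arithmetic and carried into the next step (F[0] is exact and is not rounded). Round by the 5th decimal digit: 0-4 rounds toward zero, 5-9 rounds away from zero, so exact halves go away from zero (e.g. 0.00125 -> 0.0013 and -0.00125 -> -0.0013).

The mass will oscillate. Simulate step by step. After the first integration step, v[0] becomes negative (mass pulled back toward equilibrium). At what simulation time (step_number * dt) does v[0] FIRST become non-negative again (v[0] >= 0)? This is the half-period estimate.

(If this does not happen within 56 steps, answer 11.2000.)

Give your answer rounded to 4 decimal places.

Step 0: x=[9.4000] v=[0.0000]
Step 1: x=[8.9745] v=[-2.1273]
Step 2: x=[8.1839] v=[-3.9529]
Step 3: x=[7.1403] v=[-5.2178]
Step 4: x=[5.9918] v=[-5.7427]
Step 5: x=[4.9012] v=[-5.4532]
Step 6: x=[4.0231] v=[-4.3904]
Step 7: x=[3.4821] v=[-2.7050]
Step 8: x=[3.3549] v=[-0.6359]
Step 9: x=[3.6596] v=[1.5234]
First v>=0 after going negative at step 9, time=1.8000

Answer: 1.8000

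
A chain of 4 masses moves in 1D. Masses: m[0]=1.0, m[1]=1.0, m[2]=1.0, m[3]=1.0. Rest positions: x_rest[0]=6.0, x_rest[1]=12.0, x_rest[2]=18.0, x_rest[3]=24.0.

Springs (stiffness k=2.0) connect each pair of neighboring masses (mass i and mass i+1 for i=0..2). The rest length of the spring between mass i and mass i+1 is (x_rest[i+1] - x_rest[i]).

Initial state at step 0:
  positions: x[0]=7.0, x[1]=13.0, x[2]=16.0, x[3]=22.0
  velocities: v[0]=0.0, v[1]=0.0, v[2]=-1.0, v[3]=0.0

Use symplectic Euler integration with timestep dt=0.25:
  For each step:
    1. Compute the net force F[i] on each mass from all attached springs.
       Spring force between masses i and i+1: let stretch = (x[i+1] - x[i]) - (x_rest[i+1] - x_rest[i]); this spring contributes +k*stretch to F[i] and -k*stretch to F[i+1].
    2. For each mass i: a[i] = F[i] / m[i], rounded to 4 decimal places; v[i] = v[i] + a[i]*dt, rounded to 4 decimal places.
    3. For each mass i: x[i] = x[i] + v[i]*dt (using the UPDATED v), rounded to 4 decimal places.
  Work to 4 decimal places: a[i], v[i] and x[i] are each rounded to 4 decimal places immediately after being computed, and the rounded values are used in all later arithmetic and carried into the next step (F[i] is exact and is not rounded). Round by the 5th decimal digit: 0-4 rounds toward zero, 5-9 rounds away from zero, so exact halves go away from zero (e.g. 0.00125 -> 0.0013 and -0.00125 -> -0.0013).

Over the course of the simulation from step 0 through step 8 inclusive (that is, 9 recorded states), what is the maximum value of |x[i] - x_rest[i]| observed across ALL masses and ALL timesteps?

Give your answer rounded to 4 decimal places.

Step 0: x=[7.0000 13.0000 16.0000 22.0000] v=[0.0000 0.0000 -1.0000 0.0000]
Step 1: x=[7.0000 12.6250 16.1250 22.0000] v=[0.0000 -1.5000 0.5000 0.0000]
Step 2: x=[6.9531 11.9844 16.5469 22.0156] v=[-0.1875 -2.5625 1.6875 0.0625]
Step 3: x=[6.7851 11.2852 17.0821 22.0977] v=[-0.6719 -2.7969 2.1406 0.3282]
Step 4: x=[6.4296 10.7481 17.5196 22.3028] v=[-1.4219 -2.1485 1.7500 0.8204]
Step 5: x=[5.8639 10.5176 17.7086 22.6600] v=[-2.2627 -0.9220 0.7559 1.4288]
Step 6: x=[5.1299 10.6043 17.6176 23.1483] v=[-2.9359 0.3467 -0.3639 1.9531]
Step 7: x=[4.3302 10.8834 17.3413 23.6953] v=[-3.1987 1.1162 -1.1052 2.1878]
Step 8: x=[3.5997 11.1506 17.0520 24.1980] v=[-2.9221 1.0686 -1.1572 2.0108]
Max displacement = 2.4003

Answer: 2.4003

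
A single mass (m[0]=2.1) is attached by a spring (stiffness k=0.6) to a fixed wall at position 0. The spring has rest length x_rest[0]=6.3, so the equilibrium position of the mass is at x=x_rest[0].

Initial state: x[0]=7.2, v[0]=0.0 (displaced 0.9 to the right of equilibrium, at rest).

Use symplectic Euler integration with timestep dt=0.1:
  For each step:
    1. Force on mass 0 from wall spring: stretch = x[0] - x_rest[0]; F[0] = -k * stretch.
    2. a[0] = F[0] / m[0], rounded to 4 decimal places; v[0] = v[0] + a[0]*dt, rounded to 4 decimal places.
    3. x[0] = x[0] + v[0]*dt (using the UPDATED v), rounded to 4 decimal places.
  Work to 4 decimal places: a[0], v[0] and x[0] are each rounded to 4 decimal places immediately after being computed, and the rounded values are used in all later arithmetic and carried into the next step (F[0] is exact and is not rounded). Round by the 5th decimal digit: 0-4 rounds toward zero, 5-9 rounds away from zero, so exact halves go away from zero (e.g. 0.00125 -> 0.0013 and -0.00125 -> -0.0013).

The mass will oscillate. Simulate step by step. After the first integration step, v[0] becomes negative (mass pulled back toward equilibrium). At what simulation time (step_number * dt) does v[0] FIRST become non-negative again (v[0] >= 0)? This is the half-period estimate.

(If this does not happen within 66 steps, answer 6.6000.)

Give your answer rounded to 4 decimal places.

Step 0: x=[7.2000] v=[0.0000]
Step 1: x=[7.1974] v=[-0.0257]
Step 2: x=[7.1923] v=[-0.0513]
Step 3: x=[7.1846] v=[-0.0768]
Step 4: x=[7.1744] v=[-0.1021]
Step 5: x=[7.1617] v=[-0.1271]
Step 6: x=[7.1465] v=[-0.1517]
Step 7: x=[7.1289] v=[-0.1759]
Step 8: x=[7.1089] v=[-0.1996]
Step 9: x=[7.0866] v=[-0.2227]
Step 10: x=[7.0621] v=[-0.2452]
Step 11: x=[7.0354] v=[-0.2670]
Step 12: x=[7.0066] v=[-0.2880]
Step 13: x=[6.9758] v=[-0.3082]
Step 14: x=[6.9431] v=[-0.3275]
Step 15: x=[6.9085] v=[-0.3459]
Step 16: x=[6.8722] v=[-0.3633]
Step 17: x=[6.8342] v=[-0.3797]
Step 18: x=[6.7947] v=[-0.3950]
Step 19: x=[6.7538] v=[-0.4091]
Step 20: x=[6.7116] v=[-0.4221]
Step 21: x=[6.6682] v=[-0.4339]
Step 22: x=[6.6238] v=[-0.4444]
Step 23: x=[6.5784] v=[-0.4537]
Step 24: x=[6.5322] v=[-0.4617]
Step 25: x=[6.4854] v=[-0.4683]
Step 26: x=[6.4380] v=[-0.4736]
Step 27: x=[6.3903] v=[-0.4775]
Step 28: x=[6.3423] v=[-0.4801]
Step 29: x=[6.2942] v=[-0.4813]
Step 30: x=[6.2461] v=[-0.4811]
Step 31: x=[6.1981] v=[-0.4796]
Step 32: x=[6.1504] v=[-0.4767]
Step 33: x=[6.1032] v=[-0.4724]
Step 34: x=[6.0565] v=[-0.4668]
Step 35: x=[6.0105] v=[-0.4598]
Step 36: x=[5.9654] v=[-0.4515]
Step 37: x=[5.9212] v=[-0.4419]
Step 38: x=[5.8781] v=[-0.4311]
Step 39: x=[5.8362] v=[-0.4191]
Step 40: x=[5.7956] v=[-0.4059]
Step 41: x=[5.7565] v=[-0.3915]
Step 42: x=[5.7189] v=[-0.3760]
Step 43: x=[5.6830] v=[-0.3594]
Step 44: x=[5.6488] v=[-0.3418]
Step 45: x=[5.6165] v=[-0.3232]
Step 46: x=[5.5861] v=[-0.3037]
Step 47: x=[5.5578] v=[-0.2833]
Step 48: x=[5.5316] v=[-0.2621]
Step 49: x=[5.5076] v=[-0.2402]
Step 50: x=[5.4858] v=[-0.2176]
Step 51: x=[5.4664] v=[-0.1943]
Step 52: x=[5.4494] v=[-0.1705]
Step 53: x=[5.4348] v=[-0.1462]
Step 54: x=[5.4227] v=[-0.1215]
Step 55: x=[5.4131] v=[-0.0964]
Step 56: x=[5.4060] v=[-0.0711]
Step 57: x=[5.4014] v=[-0.0456]
Step 58: x=[5.3994] v=[-0.0199]
Step 59: x=[5.4000] v=[0.0058]
First v>=0 after going negative at step 59, time=5.9000

Answer: 5.9000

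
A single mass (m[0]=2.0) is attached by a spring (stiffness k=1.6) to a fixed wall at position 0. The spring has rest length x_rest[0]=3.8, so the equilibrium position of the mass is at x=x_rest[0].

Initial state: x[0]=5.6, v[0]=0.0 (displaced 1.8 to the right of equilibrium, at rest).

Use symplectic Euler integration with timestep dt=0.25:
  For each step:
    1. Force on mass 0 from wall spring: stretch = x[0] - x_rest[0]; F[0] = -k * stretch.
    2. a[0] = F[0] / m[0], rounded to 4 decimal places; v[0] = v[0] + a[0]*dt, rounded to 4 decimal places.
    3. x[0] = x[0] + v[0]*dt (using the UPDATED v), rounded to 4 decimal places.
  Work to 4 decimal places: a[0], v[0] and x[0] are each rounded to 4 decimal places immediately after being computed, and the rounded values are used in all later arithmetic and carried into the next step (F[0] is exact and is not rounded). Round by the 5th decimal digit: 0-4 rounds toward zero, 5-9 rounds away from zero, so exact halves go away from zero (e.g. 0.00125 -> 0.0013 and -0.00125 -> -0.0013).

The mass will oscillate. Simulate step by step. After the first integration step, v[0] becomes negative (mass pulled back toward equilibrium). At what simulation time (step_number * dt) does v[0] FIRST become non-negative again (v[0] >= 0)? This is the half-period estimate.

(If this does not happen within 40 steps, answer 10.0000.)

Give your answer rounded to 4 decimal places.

Step 0: x=[5.6000] v=[0.0000]
Step 1: x=[5.5100] v=[-0.3600]
Step 2: x=[5.3345] v=[-0.7020]
Step 3: x=[5.0823] v=[-1.0089]
Step 4: x=[4.7660] v=[-1.2654]
Step 5: x=[4.4014] v=[-1.4586]
Step 6: x=[4.0067] v=[-1.5789]
Step 7: x=[3.6016] v=[-1.6203]
Step 8: x=[3.2065] v=[-1.5806]
Step 9: x=[2.8410] v=[-1.4619]
Step 10: x=[2.5235] v=[-1.2701]
Step 11: x=[2.2698] v=[-1.0148]
Step 12: x=[2.0926] v=[-0.7088]
Step 13: x=[2.0008] v=[-0.3673]
Step 14: x=[1.9989] v=[-0.0075]
Step 15: x=[2.0871] v=[0.3527]
First v>=0 after going negative at step 15, time=3.7500

Answer: 3.7500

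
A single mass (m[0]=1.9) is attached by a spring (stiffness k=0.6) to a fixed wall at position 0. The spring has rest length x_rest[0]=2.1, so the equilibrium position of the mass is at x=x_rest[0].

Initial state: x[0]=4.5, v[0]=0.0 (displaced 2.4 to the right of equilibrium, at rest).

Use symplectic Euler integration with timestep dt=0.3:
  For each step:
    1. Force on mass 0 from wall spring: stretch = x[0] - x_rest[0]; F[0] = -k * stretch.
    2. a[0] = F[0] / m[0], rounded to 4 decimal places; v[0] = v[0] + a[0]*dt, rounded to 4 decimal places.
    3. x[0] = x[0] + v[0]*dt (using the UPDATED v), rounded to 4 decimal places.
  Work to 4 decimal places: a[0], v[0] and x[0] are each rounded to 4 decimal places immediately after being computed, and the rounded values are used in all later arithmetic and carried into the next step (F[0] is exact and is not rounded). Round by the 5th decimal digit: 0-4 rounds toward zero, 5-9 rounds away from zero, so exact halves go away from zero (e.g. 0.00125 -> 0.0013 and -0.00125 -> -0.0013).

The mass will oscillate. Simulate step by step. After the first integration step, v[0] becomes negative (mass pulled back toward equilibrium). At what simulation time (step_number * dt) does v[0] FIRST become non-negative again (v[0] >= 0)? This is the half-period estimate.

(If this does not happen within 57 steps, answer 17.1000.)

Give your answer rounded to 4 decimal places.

Step 0: x=[4.5000] v=[0.0000]
Step 1: x=[4.4318] v=[-0.2274]
Step 2: x=[4.2973] v=[-0.4483]
Step 3: x=[4.1004] v=[-0.6565]
Step 4: x=[3.8466] v=[-0.8460]
Step 5: x=[3.5432] v=[-1.0115]
Step 6: x=[3.1987] v=[-1.1482]
Step 7: x=[2.8230] v=[-1.2523]
Step 8: x=[2.4268] v=[-1.3208]
Step 9: x=[2.0213] v=[-1.3518]
Step 10: x=[1.6180] v=[-1.3443]
Step 11: x=[1.2284] v=[-1.2986]
Step 12: x=[0.8636] v=[-1.2160]
Step 13: x=[0.5339] v=[-1.0989]
Step 14: x=[0.2488] v=[-0.9505]
Step 15: x=[0.0163] v=[-0.7751]
Step 16: x=[-0.1570] v=[-0.5777]
Step 17: x=[-0.2662] v=[-0.3639]
Step 18: x=[-0.3081] v=[-0.1397]
Step 19: x=[-0.2816] v=[0.0885]
First v>=0 after going negative at step 19, time=5.7000

Answer: 5.7000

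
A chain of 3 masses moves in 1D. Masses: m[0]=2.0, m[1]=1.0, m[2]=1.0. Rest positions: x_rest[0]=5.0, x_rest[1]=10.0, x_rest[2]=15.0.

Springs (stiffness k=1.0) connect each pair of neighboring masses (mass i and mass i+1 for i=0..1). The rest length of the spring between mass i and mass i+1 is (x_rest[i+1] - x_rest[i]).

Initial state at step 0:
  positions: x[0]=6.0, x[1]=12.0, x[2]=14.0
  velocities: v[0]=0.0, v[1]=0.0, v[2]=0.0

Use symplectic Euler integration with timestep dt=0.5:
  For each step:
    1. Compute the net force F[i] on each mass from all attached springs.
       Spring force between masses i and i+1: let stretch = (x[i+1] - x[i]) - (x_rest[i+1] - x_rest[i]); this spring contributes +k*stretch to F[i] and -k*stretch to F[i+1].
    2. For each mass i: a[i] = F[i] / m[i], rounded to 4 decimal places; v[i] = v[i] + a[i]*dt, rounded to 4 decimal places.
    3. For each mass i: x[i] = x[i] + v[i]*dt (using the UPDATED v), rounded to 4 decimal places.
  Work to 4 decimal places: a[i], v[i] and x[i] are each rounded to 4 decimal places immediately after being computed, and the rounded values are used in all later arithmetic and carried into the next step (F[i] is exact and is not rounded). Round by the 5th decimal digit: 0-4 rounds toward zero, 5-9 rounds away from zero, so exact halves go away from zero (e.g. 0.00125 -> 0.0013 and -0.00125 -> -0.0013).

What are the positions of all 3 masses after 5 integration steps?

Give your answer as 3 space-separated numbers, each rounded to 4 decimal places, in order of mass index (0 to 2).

Answer: 5.3267 10.9624 16.3846

Derivation:
Step 0: x=[6.0000 12.0000 14.0000] v=[0.0000 0.0000 0.0000]
Step 1: x=[6.1250 11.0000 14.7500] v=[0.2500 -2.0000 1.5000]
Step 2: x=[6.2344 9.7188 15.8125] v=[0.2188 -2.5625 2.1250]
Step 3: x=[6.1544 9.0899 16.6016] v=[-0.1601 -1.2579 1.5782]
Step 4: x=[5.8163 9.6050 16.7628] v=[-0.6763 1.0302 0.3224]
Step 5: x=[5.3267 10.9624 16.3846] v=[-0.9792 2.7148 -0.7565]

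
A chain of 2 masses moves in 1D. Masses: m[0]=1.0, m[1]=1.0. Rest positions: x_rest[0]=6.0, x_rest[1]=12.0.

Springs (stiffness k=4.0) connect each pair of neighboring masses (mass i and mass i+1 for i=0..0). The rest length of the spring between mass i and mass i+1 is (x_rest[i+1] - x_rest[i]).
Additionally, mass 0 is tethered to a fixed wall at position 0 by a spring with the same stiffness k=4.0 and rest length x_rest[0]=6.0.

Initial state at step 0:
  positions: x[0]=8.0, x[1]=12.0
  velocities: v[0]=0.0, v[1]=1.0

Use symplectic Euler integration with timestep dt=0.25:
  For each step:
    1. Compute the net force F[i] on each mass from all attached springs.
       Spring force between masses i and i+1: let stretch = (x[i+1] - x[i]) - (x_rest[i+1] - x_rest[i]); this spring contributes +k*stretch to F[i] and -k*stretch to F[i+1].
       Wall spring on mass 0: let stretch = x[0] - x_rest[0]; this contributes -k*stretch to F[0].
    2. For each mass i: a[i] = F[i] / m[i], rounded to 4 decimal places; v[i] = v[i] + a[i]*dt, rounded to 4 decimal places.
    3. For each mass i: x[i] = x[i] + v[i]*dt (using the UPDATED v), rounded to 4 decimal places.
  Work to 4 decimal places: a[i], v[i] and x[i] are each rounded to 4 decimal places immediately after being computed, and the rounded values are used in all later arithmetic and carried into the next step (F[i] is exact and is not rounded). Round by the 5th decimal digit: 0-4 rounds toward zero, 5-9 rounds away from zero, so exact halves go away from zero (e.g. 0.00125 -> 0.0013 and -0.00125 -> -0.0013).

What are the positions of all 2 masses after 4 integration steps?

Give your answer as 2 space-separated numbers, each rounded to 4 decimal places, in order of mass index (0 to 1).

Step 0: x=[8.0000 12.0000] v=[0.0000 1.0000]
Step 1: x=[7.0000 12.7500] v=[-4.0000 3.0000]
Step 2: x=[5.6875 13.5625] v=[-5.2500 3.2500]
Step 3: x=[4.9219 13.9063] v=[-3.0625 1.3750]
Step 4: x=[5.1719 13.5040] v=[1.0000 -1.6094]

Answer: 5.1719 13.5040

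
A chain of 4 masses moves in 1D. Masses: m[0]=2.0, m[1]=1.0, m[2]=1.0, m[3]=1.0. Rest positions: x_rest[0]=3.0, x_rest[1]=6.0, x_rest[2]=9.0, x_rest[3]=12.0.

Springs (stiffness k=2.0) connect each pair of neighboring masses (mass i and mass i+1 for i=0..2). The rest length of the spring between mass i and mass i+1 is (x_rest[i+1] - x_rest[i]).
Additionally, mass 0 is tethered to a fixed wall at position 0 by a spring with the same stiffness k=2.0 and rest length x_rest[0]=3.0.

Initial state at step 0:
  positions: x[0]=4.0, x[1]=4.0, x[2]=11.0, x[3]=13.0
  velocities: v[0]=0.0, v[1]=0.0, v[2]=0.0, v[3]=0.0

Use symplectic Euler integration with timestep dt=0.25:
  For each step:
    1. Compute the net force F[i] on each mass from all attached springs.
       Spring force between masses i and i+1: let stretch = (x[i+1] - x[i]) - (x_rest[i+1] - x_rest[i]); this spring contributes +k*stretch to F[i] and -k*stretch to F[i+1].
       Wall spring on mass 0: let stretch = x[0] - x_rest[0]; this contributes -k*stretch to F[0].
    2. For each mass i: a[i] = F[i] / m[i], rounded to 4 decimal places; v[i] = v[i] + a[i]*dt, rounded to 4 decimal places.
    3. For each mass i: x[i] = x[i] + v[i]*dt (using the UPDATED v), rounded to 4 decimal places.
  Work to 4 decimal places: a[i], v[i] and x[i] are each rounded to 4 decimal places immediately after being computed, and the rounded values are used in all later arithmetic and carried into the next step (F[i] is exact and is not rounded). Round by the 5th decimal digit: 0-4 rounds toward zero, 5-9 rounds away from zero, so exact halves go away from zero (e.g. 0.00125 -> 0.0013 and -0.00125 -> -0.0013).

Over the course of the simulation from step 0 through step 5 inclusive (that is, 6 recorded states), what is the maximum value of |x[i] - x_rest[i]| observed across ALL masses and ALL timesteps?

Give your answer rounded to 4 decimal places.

Answer: 2.7822

Derivation:
Step 0: x=[4.0000 4.0000 11.0000 13.0000] v=[0.0000 0.0000 0.0000 0.0000]
Step 1: x=[3.7500 4.8750 10.3750 13.1250] v=[-1.0000 3.5000 -2.5000 0.5000]
Step 2: x=[3.3359 6.2969 9.4063 13.2813] v=[-1.6563 5.6875 -3.8750 0.6250]
Step 3: x=[2.8984 7.7373 8.5333 13.3282] v=[-1.7500 5.7617 -3.4922 0.1875]
Step 4: x=[2.5822 8.6724 8.1601 13.1507] v=[-1.2649 3.7403 -1.4928 -0.7100]
Step 5: x=[2.4852 8.7822 8.4748 12.7244] v=[-0.3879 0.4391 1.2587 -1.7053]
Max displacement = 2.7822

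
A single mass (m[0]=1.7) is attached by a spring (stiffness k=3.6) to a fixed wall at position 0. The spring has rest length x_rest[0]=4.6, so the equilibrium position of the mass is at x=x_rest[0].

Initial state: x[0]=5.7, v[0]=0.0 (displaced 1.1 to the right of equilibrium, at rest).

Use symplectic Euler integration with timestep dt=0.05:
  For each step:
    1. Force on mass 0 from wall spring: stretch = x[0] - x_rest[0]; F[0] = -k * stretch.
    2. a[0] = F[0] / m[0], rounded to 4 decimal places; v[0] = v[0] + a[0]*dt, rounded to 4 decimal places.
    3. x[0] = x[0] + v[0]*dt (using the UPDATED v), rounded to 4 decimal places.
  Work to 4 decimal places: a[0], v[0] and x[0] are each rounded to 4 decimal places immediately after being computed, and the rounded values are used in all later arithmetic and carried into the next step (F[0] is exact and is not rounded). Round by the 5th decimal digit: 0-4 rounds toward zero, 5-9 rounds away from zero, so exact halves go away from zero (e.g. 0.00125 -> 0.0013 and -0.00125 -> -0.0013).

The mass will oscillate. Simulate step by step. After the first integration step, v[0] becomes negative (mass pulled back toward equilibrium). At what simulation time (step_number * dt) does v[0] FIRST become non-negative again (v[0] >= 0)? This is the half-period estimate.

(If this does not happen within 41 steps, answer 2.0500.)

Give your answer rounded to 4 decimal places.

Step 0: x=[5.7000] v=[0.0000]
Step 1: x=[5.6942] v=[-0.1165]
Step 2: x=[5.6826] v=[-0.2324]
Step 3: x=[5.6653] v=[-0.3470]
Step 4: x=[5.6423] v=[-0.4598]
Step 5: x=[5.6138] v=[-0.5702]
Step 6: x=[5.5799] v=[-0.6775]
Step 7: x=[5.5408] v=[-0.7813]
Step 8: x=[5.4968] v=[-0.8809]
Step 9: x=[5.4480] v=[-0.9759]
Step 10: x=[5.3947] v=[-1.0657]
Step 11: x=[5.3372] v=[-1.1498]
Step 12: x=[5.2758] v=[-1.2279]
Step 13: x=[5.2108] v=[-1.2995]
Step 14: x=[5.1426] v=[-1.3642]
Step 15: x=[5.0715] v=[-1.4217]
Step 16: x=[4.9979] v=[-1.4716]
Step 17: x=[4.9222] v=[-1.5137]
Step 18: x=[4.8448] v=[-1.5478]
Step 19: x=[4.7661] v=[-1.5737]
Step 20: x=[4.6865] v=[-1.5913]
Step 21: x=[4.6065] v=[-1.6005]
Step 22: x=[4.5264] v=[-1.6012]
Step 23: x=[4.4467] v=[-1.5934]
Step 24: x=[4.3678] v=[-1.5772]
Step 25: x=[4.2902] v=[-1.5526]
Step 26: x=[4.2142] v=[-1.5198]
Step 27: x=[4.1403] v=[-1.4790]
Step 28: x=[4.0688] v=[-1.4303]
Step 29: x=[4.0001] v=[-1.3741]
Step 30: x=[3.9346] v=[-1.3106]
Step 31: x=[3.8726] v=[-1.2401]
Step 32: x=[3.8144] v=[-1.1631]
Step 33: x=[3.7604] v=[-1.0799]
Step 34: x=[3.7109] v=[-0.9910]
Step 35: x=[3.6661] v=[-0.8969]
Step 36: x=[3.6262] v=[-0.7980]
Step 37: x=[3.5915] v=[-0.6949]
Step 38: x=[3.5621] v=[-0.5881]
Step 39: x=[3.5382] v=[-0.4782]
Step 40: x=[3.5199] v=[-0.3658]
Step 41: x=[3.5073] v=[-0.2514]
v[0] did not become non-negative within 41 steps; using fallback time=2.0500

Answer: 2.0500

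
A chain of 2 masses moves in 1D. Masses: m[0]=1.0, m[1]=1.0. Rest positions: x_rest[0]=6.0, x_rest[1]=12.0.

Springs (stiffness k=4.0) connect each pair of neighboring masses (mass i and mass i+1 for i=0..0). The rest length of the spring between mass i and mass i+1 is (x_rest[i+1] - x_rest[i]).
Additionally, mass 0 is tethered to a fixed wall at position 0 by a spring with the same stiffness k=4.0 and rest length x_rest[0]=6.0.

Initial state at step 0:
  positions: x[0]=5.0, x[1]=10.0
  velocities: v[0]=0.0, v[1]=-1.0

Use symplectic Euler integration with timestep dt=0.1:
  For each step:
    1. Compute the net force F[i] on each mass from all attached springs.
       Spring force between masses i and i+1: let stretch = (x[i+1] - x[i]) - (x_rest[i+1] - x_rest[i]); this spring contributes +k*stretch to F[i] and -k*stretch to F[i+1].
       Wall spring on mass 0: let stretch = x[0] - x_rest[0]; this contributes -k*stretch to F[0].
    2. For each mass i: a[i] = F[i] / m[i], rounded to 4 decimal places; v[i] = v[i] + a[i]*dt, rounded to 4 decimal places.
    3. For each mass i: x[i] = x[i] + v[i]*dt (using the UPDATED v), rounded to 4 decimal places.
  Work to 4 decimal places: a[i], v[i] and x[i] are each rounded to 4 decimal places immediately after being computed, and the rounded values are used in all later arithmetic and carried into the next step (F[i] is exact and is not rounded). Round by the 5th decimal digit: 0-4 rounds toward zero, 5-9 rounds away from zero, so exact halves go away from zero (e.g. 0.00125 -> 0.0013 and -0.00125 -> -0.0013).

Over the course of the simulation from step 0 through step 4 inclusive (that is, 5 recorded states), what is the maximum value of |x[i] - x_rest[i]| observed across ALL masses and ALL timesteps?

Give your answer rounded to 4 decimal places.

Step 0: x=[5.0000 10.0000] v=[0.0000 -1.0000]
Step 1: x=[5.0000 9.9400] v=[0.0000 -0.6000]
Step 2: x=[4.9976 9.9224] v=[-0.0240 -0.1760]
Step 3: x=[4.9923 9.9478] v=[-0.0531 0.2541]
Step 4: x=[4.9855 10.0150] v=[-0.0678 0.6719]
Max displacement = 2.0776

Answer: 2.0776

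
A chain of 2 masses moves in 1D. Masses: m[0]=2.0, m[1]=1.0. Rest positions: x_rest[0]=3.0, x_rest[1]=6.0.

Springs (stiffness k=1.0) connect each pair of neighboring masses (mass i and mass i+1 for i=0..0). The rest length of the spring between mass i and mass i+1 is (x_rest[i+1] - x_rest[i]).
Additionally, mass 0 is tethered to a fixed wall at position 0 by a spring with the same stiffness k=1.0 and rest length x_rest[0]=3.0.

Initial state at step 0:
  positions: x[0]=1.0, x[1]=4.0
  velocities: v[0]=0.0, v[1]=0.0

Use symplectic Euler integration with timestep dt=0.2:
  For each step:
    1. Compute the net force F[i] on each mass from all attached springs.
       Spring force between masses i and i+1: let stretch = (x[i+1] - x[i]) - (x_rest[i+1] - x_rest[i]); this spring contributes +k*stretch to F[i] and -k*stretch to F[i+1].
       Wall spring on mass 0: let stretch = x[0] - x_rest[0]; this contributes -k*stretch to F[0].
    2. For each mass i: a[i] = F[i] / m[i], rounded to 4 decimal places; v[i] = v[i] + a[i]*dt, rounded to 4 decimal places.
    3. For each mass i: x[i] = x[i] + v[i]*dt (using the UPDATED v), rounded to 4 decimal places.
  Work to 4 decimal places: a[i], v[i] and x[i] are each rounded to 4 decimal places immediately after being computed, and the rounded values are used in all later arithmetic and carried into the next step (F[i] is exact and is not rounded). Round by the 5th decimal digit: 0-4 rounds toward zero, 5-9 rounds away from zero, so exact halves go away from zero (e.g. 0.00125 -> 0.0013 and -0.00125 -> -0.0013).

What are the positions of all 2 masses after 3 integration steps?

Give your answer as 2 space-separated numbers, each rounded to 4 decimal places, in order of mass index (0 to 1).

Answer: 1.2321 4.0079

Derivation:
Step 0: x=[1.0000 4.0000] v=[0.0000 0.0000]
Step 1: x=[1.0400 4.0000] v=[0.2000 0.0000]
Step 2: x=[1.1184 4.0016] v=[0.3920 0.0080]
Step 3: x=[1.2321 4.0079] v=[0.5685 0.0314]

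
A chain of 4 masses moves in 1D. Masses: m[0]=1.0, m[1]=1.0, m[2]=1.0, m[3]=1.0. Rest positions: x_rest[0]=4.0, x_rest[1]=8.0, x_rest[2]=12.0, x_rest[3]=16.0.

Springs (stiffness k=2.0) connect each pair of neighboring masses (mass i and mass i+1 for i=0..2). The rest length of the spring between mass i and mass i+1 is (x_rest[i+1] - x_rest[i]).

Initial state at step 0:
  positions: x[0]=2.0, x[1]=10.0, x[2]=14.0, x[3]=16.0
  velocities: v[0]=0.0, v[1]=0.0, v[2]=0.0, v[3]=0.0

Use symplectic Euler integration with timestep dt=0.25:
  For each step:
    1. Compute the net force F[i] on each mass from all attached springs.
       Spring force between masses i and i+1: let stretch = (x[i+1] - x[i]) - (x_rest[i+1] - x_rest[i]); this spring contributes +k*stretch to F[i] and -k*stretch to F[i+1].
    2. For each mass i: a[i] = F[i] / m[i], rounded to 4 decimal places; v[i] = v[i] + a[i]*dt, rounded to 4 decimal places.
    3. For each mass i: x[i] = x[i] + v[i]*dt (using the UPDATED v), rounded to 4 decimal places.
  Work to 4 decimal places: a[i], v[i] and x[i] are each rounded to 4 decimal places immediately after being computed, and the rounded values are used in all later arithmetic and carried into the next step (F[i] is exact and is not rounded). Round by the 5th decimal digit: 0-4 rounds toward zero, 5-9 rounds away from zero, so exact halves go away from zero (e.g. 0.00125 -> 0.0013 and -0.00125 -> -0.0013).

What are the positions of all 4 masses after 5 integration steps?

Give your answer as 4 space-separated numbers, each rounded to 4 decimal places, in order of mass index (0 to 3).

Answer: 6.0163 6.6986 11.4040 17.8813

Derivation:
Step 0: x=[2.0000 10.0000 14.0000 16.0000] v=[0.0000 0.0000 0.0000 0.0000]
Step 1: x=[2.5000 9.5000 13.7500 16.2500] v=[2.0000 -2.0000 -1.0000 1.0000]
Step 2: x=[3.3750 8.6563 13.2813 16.6875] v=[3.5000 -3.3750 -1.8750 1.7500]
Step 3: x=[4.4102 7.7305 12.6602 17.1992] v=[4.1407 -3.7032 -2.4844 2.0469]
Step 4: x=[5.3604 7.0059 11.9903 17.6436] v=[3.8009 -2.8985 -2.6798 1.7774]
Step 5: x=[6.0163 6.6986 11.4040 17.8813] v=[2.6237 -1.2291 -2.3454 0.9508]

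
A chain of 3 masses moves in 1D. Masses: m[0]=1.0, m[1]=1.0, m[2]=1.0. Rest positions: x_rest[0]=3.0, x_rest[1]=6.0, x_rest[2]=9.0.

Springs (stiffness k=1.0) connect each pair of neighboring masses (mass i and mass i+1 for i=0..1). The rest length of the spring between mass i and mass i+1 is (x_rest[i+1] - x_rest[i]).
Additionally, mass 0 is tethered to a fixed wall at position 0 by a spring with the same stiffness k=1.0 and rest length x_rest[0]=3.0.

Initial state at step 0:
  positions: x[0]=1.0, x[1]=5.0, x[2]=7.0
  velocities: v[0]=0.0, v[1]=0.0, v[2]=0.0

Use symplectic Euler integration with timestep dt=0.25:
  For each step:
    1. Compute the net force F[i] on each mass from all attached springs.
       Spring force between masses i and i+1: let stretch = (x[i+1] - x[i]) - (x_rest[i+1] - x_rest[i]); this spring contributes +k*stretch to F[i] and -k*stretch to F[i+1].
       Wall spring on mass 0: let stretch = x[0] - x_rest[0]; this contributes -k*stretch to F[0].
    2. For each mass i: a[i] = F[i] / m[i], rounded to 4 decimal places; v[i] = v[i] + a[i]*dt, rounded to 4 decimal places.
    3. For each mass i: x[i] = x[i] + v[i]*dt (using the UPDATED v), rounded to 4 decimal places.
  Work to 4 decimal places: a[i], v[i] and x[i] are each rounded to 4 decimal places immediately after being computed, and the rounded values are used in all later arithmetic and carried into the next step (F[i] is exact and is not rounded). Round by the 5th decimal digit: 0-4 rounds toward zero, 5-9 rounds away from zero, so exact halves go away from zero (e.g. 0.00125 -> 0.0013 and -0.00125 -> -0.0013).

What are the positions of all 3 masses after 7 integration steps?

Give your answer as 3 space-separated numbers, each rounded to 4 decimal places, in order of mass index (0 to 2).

Answer: 3.3687 4.2598 7.7495

Derivation:
Step 0: x=[1.0000 5.0000 7.0000] v=[0.0000 0.0000 0.0000]
Step 1: x=[1.1875 4.8750 7.0625] v=[0.7500 -0.5000 0.2500]
Step 2: x=[1.5313 4.6563 7.1758] v=[1.3750 -0.8750 0.4531]
Step 3: x=[1.9747 4.3997 7.3191] v=[1.7734 -1.0264 0.5732]
Step 4: x=[2.4462 4.1740 7.4675] v=[1.8860 -0.9028 0.5934]
Step 5: x=[2.8728 4.0462 7.5975] v=[1.7064 -0.5114 0.5200]
Step 6: x=[3.1932 4.0670 7.6931] v=[1.2816 0.0831 0.3822]
Step 7: x=[3.3687 4.2598 7.7495] v=[0.7018 0.7712 0.2257]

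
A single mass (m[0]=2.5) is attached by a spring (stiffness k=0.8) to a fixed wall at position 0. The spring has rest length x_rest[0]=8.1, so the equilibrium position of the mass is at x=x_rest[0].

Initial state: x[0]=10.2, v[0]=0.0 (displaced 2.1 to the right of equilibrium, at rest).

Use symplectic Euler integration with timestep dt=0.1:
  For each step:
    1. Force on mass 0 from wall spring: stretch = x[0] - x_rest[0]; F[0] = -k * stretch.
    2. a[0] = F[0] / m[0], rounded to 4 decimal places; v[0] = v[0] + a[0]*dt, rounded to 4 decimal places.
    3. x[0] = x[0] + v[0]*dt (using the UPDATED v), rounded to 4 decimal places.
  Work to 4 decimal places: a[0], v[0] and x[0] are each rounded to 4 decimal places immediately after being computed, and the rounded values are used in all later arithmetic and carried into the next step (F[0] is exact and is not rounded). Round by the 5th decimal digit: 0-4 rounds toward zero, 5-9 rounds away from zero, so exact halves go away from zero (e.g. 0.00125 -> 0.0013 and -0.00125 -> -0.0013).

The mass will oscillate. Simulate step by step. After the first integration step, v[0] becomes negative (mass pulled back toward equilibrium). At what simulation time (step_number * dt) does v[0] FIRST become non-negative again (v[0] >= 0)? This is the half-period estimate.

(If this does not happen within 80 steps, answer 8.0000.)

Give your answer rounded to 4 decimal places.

Step 0: x=[10.2000] v=[0.0000]
Step 1: x=[10.1933] v=[-0.0672]
Step 2: x=[10.1799] v=[-0.1342]
Step 3: x=[10.1598] v=[-0.2008]
Step 4: x=[10.1331] v=[-0.2667]
Step 5: x=[10.0999] v=[-0.3318]
Step 6: x=[10.0603] v=[-0.3958]
Step 7: x=[10.0145] v=[-0.4585]
Step 8: x=[9.9625] v=[-0.5198]
Step 9: x=[9.9046] v=[-0.5794]
Step 10: x=[9.8409] v=[-0.6372]
Step 11: x=[9.7716] v=[-0.6929]
Step 12: x=[9.6970] v=[-0.7464]
Step 13: x=[9.6173] v=[-0.7975]
Step 14: x=[9.5327] v=[-0.8461]
Step 15: x=[9.4435] v=[-0.8920]
Step 16: x=[9.3500] v=[-0.9350]
Step 17: x=[9.2525] v=[-0.9750]
Step 18: x=[9.1513] v=[-1.0119]
Step 19: x=[9.0468] v=[-1.0455]
Step 20: x=[8.9392] v=[-1.0758]
Step 21: x=[8.8289] v=[-1.1027]
Step 22: x=[8.7163] v=[-1.1260]
Step 23: x=[8.6017] v=[-1.1457]
Step 24: x=[8.4855] v=[-1.1618]
Step 25: x=[8.3681] v=[-1.1741]
Step 26: x=[8.2498] v=[-1.1827]
Step 27: x=[8.1311] v=[-1.1875]
Step 28: x=[8.0123] v=[-1.1885]
Step 29: x=[7.8937] v=[-1.1857]
Step 30: x=[7.7758] v=[-1.1791]
Step 31: x=[7.6589] v=[-1.1687]
Step 32: x=[7.5434] v=[-1.1546]
Step 33: x=[7.4297] v=[-1.1368]
Step 34: x=[7.3182] v=[-1.1154]
Step 35: x=[7.2092] v=[-1.0904]
Step 36: x=[7.1030] v=[-1.0619]
Step 37: x=[7.0000] v=[-1.0300]
Step 38: x=[6.9005] v=[-0.9948]
Step 39: x=[6.8049] v=[-0.9564]
Step 40: x=[6.7134] v=[-0.9150]
Step 41: x=[6.6263] v=[-0.8706]
Step 42: x=[6.5440] v=[-0.8234]
Step 43: x=[6.4666] v=[-0.7736]
Step 44: x=[6.3945] v=[-0.7213]
Step 45: x=[6.3278] v=[-0.6667]
Step 46: x=[6.2668] v=[-0.6100]
Step 47: x=[6.2117] v=[-0.5513]
Step 48: x=[6.1626] v=[-0.4909]
Step 49: x=[6.1197] v=[-0.4289]
Step 50: x=[6.0832] v=[-0.3655]
Step 51: x=[6.0531] v=[-0.3010]
Step 52: x=[6.0296] v=[-0.2355]
Step 53: x=[6.0127] v=[-0.1693]
Step 54: x=[6.0025] v=[-0.1025]
Step 55: x=[5.9990] v=[-0.0354]
Step 56: x=[6.0022] v=[0.0318]
First v>=0 after going negative at step 56, time=5.6000

Answer: 5.6000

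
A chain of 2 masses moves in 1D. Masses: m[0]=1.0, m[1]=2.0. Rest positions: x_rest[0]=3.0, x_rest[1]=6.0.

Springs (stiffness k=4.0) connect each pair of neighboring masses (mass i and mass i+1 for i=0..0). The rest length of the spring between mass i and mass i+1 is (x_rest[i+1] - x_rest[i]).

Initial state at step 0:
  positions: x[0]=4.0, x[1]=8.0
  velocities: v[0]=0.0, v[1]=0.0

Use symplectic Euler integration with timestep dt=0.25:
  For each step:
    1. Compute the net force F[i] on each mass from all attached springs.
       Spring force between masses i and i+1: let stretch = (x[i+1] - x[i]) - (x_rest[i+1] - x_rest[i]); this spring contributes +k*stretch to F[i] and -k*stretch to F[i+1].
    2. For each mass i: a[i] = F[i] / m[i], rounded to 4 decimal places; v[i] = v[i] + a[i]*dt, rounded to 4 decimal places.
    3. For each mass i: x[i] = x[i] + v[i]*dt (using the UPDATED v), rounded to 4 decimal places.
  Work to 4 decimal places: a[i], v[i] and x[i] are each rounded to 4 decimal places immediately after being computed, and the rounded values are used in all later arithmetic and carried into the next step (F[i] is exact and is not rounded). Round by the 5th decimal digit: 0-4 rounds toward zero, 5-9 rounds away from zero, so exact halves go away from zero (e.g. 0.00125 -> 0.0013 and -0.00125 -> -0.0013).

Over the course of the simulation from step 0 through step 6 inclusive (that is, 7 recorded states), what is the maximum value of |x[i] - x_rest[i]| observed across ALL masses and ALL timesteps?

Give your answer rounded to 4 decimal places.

Step 0: x=[4.0000 8.0000] v=[0.0000 0.0000]
Step 1: x=[4.2500 7.8750] v=[1.0000 -0.5000]
Step 2: x=[4.6563 7.6719] v=[1.6250 -0.8125]
Step 3: x=[5.0665 7.4668] v=[1.6406 -0.8203]
Step 4: x=[5.3267 7.3367] v=[1.0409 -0.5205]
Step 5: x=[5.3394 7.3303] v=[0.0509 -0.0255]
Step 6: x=[5.0999 7.4501] v=[-0.9582 0.4791]
Max displacement = 2.3394

Answer: 2.3394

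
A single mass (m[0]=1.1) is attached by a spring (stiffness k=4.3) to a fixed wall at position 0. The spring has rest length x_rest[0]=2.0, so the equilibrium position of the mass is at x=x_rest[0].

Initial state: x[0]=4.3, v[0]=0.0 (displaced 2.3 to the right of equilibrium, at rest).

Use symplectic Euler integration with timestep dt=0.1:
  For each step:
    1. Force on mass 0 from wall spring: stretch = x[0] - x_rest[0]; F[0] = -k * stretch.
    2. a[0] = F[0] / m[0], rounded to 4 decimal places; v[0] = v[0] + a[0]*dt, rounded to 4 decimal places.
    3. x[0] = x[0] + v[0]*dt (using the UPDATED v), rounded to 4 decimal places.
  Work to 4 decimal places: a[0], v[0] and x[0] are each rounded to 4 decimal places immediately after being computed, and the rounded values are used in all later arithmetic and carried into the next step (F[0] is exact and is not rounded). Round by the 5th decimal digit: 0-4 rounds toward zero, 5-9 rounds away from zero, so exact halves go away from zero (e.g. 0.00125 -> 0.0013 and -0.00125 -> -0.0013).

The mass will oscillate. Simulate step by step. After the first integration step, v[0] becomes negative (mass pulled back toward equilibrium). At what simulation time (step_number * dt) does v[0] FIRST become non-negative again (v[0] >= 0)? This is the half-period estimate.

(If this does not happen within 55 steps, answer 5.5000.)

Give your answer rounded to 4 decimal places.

Step 0: x=[4.3000] v=[0.0000]
Step 1: x=[4.2101] v=[-0.8991]
Step 2: x=[4.0338] v=[-1.7631]
Step 3: x=[3.7780] v=[-2.5581]
Step 4: x=[3.4527] v=[-3.2531]
Step 5: x=[3.0706] v=[-3.8210]
Step 6: x=[2.6467] v=[-4.2395]
Step 7: x=[2.1975] v=[-4.4923]
Step 8: x=[1.7406] v=[-4.5695]
Step 9: x=[1.2938] v=[-4.4681]
Step 10: x=[0.8746] v=[-4.1920]
Step 11: x=[0.4994] v=[-3.7521]
Step 12: x=[0.1829] v=[-3.1655]
Step 13: x=[-0.0626] v=[-2.4552]
Step 14: x=[-0.2275] v=[-1.6489]
Step 15: x=[-0.3053] v=[-0.7782]
Step 16: x=[-0.2930] v=[0.1230]
First v>=0 after going negative at step 16, time=1.6000

Answer: 1.6000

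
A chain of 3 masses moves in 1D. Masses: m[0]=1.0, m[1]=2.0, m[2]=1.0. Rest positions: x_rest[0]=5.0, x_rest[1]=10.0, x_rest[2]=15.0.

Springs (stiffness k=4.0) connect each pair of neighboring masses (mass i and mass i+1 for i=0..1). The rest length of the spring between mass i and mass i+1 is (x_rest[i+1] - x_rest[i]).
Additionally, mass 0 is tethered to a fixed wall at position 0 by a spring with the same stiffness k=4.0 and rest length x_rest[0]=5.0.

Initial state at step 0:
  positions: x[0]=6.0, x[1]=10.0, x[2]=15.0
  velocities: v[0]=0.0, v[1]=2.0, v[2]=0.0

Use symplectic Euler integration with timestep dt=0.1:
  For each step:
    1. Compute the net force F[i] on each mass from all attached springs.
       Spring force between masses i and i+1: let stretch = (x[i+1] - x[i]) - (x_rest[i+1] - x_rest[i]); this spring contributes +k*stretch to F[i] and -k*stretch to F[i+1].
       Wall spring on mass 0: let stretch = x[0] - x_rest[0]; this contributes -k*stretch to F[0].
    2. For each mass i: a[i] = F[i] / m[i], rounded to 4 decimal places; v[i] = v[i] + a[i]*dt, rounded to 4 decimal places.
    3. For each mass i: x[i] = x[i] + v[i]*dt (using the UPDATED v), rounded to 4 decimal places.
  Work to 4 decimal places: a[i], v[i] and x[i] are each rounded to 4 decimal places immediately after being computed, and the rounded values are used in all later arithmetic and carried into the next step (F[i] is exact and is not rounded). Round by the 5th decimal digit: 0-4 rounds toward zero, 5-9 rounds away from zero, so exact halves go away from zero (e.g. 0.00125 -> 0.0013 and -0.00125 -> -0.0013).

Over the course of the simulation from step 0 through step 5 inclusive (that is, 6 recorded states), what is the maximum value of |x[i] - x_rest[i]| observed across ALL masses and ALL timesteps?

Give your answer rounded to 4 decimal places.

Answer: 1.0760

Derivation:
Step 0: x=[6.0000 10.0000 15.0000] v=[0.0000 2.0000 0.0000]
Step 1: x=[5.9200 10.2200 15.0000] v=[-0.8000 2.2000 0.0000]
Step 2: x=[5.7752 10.4496 15.0088] v=[-1.4480 2.2960 0.0880]
Step 3: x=[5.5864 10.6769 15.0352] v=[-1.8883 2.2730 0.2643]
Step 4: x=[5.3777 10.8896 15.0873] v=[-2.0867 2.1266 0.5210]
Step 5: x=[5.1744 11.0760 15.1715] v=[-2.0330 1.8638 0.8419]
Max displacement = 1.0760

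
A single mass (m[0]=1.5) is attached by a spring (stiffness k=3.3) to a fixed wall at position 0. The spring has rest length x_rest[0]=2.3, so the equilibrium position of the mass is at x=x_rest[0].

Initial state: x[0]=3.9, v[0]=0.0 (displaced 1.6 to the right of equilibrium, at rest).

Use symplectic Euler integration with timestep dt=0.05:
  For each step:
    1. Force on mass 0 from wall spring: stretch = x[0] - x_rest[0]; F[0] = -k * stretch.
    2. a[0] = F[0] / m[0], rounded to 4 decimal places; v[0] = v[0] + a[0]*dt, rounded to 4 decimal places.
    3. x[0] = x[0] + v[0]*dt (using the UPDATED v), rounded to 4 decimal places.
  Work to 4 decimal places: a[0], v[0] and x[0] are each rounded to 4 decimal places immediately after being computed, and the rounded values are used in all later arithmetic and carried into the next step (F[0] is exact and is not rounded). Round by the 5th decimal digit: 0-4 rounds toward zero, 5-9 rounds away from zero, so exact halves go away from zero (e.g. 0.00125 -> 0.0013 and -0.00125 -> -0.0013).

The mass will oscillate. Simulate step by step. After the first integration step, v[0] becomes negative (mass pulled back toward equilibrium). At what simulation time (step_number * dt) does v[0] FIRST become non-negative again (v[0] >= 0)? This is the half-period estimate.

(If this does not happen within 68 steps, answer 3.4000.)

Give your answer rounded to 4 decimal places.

Answer: 2.1500

Derivation:
Step 0: x=[3.9000] v=[0.0000]
Step 1: x=[3.8912] v=[-0.1760]
Step 2: x=[3.8737] v=[-0.3510]
Step 3: x=[3.8475] v=[-0.5241]
Step 4: x=[3.8128] v=[-0.6943]
Step 5: x=[3.7698] v=[-0.8607]
Step 6: x=[3.7187] v=[-1.0224]
Step 7: x=[3.6598] v=[-1.1785]
Step 8: x=[3.5934] v=[-1.3281]
Step 9: x=[3.5199] v=[-1.4704]
Step 10: x=[3.4397] v=[-1.6046]
Step 11: x=[3.3532] v=[-1.7300]
Step 12: x=[3.2609] v=[-1.8459]
Step 13: x=[3.1633] v=[-1.9516]
Step 14: x=[3.0610] v=[-2.0466]
Step 15: x=[2.9545] v=[-2.1303]
Step 16: x=[2.8444] v=[-2.2023]
Step 17: x=[2.7313] v=[-2.2622]
Step 18: x=[2.6158] v=[-2.3096]
Step 19: x=[2.4986] v=[-2.3443]
Step 20: x=[2.3803] v=[-2.3661]
Step 21: x=[2.2616] v=[-2.3749]
Step 22: x=[2.1431] v=[-2.3707]
Step 23: x=[2.0254] v=[-2.3534]
Step 24: x=[1.9092] v=[-2.3232]
Step 25: x=[1.7952] v=[-2.2802]
Step 26: x=[1.6840] v=[-2.2247]
Step 27: x=[1.5762] v=[-2.1569]
Step 28: x=[1.4723] v=[-2.0773]
Step 29: x=[1.3730] v=[-1.9863]
Step 30: x=[1.2788] v=[-1.8843]
Step 31: x=[1.1902] v=[-1.7720]
Step 32: x=[1.1077] v=[-1.6499]
Step 33: x=[1.0318] v=[-1.5187]
Step 34: x=[0.9628] v=[-1.3792]
Step 35: x=[0.9012] v=[-1.2321]
Step 36: x=[0.8473] v=[-1.0782]
Step 37: x=[0.8014] v=[-0.9184]
Step 38: x=[0.7637] v=[-0.7536]
Step 39: x=[0.7345] v=[-0.5846]
Step 40: x=[0.7139] v=[-0.4124]
Step 41: x=[0.7020] v=[-0.2379]
Step 42: x=[0.6989] v=[-0.0621]
Step 43: x=[0.7046] v=[0.1140]
First v>=0 after going negative at step 43, time=2.1500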